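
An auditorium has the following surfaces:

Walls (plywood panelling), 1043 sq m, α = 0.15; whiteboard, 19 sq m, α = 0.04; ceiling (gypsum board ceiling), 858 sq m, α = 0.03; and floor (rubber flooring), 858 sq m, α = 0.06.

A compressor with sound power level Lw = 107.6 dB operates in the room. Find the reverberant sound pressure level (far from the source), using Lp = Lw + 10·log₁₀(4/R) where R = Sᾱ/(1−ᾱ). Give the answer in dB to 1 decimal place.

A = 234.430 sabins; S = 2778.0 sq m.
ᾱ = 0.0844, so room constant R = A/(1−ᾱ) = 256.040 sq m.
Lp = 107.6 + 10·log₁₀(4/256.040) = 107.6 + (-18.06) = 89.5 dB.

89.5 dB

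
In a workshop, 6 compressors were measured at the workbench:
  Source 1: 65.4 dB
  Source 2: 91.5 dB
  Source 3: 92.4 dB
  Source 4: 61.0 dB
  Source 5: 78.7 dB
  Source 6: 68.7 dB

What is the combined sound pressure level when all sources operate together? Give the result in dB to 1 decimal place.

Sum in the linear (power) domain: Σ 10^(Lᵢ/10) = 10^(65.4/10) + 10^(91.5/10) + 10^(92.4/10) + 10^(61.0/10) + 10^(78.7/10) + 10^(68.7/10) = 3.237e+09.
Back to dB: 10·log₁₀ Σ = 95.1 dB.

95.1 dB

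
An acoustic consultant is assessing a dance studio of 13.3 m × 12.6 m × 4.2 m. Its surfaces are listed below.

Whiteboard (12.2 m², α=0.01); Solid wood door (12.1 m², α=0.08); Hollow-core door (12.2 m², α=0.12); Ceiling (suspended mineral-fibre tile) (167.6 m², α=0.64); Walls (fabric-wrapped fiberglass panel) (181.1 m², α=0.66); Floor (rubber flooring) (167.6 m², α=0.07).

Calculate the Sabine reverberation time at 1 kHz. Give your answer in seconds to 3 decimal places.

Total absorption A = 12.2*0.01 + 12.1*0.08 + 12.2*0.12 + 167.6*0.64 + 181.1*0.66 + 167.6*0.07
  = 0.122 + 0.968 + 1.464 + 107.264 + 119.526 + 11.732 = 241.076 m² sabins.
Volume V = 13.3 × 12.6 × 4.2 = 703.836 m³.
T = 0.161 V/A = 0.161·703.836/241.076 = 0.470 s.

0.470 s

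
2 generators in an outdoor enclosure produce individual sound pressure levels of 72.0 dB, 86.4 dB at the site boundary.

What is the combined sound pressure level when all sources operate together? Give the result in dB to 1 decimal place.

Sum in the linear (power) domain: Σ 10^(Lᵢ/10) = 10^(72.0/10) + 10^(86.4/10) = 4.524e+08.
Back to dB: 10·log₁₀ Σ = 86.6 dB.

86.6 dB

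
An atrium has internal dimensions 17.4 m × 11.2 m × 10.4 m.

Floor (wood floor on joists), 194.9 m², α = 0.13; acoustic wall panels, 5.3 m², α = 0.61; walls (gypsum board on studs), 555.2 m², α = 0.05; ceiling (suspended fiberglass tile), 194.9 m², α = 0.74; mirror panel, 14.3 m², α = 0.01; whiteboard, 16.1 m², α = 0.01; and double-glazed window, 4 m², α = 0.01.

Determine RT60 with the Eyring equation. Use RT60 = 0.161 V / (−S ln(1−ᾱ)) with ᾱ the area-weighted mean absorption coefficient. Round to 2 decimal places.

1.45 seconds

Total surface area S = 194.9 + 5.3 + 555.2 + 194.9 + 14.3 + 16.1 + 4 = 984.7 m².
Absorption A = 194.9·0.13 + 5.3·0.61 + 555.2·0.05 + 194.9·0.74 + 14.3·0.01 + 16.1·0.01 + 4·0.01 = 200.900 sabins.
ᾱ = 200.900 / 984.7 = 0.2040.
−S·ln(1−ᾱ) = −984.7 × ln(1 − 0.2040) = 224.665.
V = 17.4 × 11.2 × 10.4 = 2026.752 m³.
RT60 = 0.161 × 2026.752 / 224.665 = 1.45 s.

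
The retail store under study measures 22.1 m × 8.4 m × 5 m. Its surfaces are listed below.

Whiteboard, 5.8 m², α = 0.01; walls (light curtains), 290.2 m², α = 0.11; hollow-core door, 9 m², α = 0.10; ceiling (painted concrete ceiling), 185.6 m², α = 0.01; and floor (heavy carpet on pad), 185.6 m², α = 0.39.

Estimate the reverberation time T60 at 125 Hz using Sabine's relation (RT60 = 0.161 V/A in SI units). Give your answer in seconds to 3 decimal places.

1.395 sec

Total absorption A = 5.8·0.01 + 290.2·0.11 + 9·0.10 + 185.6·0.01 + 185.6·0.39
  = 0.058 + 31.922 + 0.900 + 1.856 + 72.384 = 107.120 m² sabins.
Volume V = 22.1 × 8.4 × 5 = 928.2 m³.
Sabine: RT60 = 0.161 × 928.2 / 107.120 = 1.395 s.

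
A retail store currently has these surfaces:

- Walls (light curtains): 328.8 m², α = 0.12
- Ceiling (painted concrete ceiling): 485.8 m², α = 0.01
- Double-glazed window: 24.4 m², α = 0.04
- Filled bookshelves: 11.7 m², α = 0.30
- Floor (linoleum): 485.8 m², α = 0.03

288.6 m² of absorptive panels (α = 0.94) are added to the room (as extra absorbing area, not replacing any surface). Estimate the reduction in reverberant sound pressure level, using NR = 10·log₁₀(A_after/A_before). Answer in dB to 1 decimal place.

Total absorption A_before = 328.8*0.12 + 485.8*0.01 + 24.4*0.04 + 11.7*0.30 + 485.8*0.03
  = 39.456 + 4.858 + 0.976 + 3.510 + 14.574 = 63.374 m² sabins.
Treatment contributes 288.6·0.94 = 271.284 sabins.
A_after = 63.374 + 271.284 = 334.658 sabins.
Reduction = 10 log₁₀(A_after/A_before) = 10 log₁₀(5.2807) = 7.2 dB.

7.2 dB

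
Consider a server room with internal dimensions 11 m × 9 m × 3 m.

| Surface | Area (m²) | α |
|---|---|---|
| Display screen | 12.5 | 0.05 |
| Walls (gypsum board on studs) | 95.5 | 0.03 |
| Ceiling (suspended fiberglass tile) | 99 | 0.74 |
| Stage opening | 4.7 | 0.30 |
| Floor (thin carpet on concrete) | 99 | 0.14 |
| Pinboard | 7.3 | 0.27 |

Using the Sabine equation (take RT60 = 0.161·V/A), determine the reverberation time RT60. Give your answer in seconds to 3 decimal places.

Summing Sᵢαᵢ: 0.625 + 2.865 + 73.260 + 1.410 + 13.860 + 1.971 → A = 93.991 sabins.
Room volume: 297 m³.
T = 0.161 V/A = 0.161·297/93.991 = 0.509 s.

0.509 s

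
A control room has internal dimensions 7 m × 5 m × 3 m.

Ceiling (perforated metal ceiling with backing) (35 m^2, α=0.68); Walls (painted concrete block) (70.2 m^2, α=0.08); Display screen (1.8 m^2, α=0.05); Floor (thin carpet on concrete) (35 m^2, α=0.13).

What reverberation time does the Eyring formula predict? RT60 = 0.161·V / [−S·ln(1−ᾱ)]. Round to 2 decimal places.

Total surface area S = 35 + 70.2 + 1.8 + 35 = 142.0 m^2.
Absorption A = 35×0.68 + 70.2×0.08 + 1.8×0.05 + 35×0.13 = 34.056 sabins.
Mean coefficient ᾱ = A/S = 0.2398.
−S·ln(1−ᾱ) = −142.0 × ln(1 − 0.2398) = 38.933.
V = 7 × 5 × 3 = 105 m³.
T = 0.161·V/[−S·ln(1−ᾱ)] = 0.161·105/38.933 = 0.43 s.

0.43 s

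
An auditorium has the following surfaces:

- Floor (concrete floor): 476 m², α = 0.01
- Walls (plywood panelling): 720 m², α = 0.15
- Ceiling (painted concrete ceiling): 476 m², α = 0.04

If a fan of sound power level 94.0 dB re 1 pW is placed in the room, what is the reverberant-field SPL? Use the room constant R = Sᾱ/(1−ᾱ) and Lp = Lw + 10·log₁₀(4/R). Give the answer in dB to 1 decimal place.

A = 131.800 sabins; S = 1672.0 m².
ᾱ = 0.0788, so room constant R = A/(1−ᾱ) = 143.074 m².
Lp = Lw + 10 log₁₀(4/R) = 94.0 -15.54 = 78.5 dB.

78.5 dB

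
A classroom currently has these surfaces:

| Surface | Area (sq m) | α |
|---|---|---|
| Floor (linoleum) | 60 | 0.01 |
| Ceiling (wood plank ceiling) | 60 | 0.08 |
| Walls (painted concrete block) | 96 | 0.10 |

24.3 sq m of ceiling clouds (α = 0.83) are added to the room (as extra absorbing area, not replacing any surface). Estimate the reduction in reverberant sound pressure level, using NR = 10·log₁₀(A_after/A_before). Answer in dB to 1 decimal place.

3.7 dB

Equivalent absorption area: A_before = 60·0.01 + 60·0.08 + 96·0.10 = 15.000 sq m.
Treatment contributes 24.3·0.83 = 20.169 sabins.
New total A_after = 35.169 sabins.
NR = 10·log₁₀(35.169/15.000) = 3.7 dB.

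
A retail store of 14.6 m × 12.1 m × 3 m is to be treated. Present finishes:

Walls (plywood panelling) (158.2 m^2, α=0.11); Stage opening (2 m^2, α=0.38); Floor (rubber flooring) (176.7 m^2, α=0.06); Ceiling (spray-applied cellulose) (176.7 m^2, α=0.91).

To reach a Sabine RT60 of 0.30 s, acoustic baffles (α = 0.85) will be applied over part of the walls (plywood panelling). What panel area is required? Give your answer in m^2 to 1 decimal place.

Equivalent absorption area: A₁ = 158.2×0.11 + 2×0.38 + 176.7×0.06 + 176.7×0.91 = 189.561 m^2.
V = 529.98 m³. Target absorption A₂ = 0.161 × 529.98 / 0.30 = 284.423 sabins.
ΔA needed = 284.423 − 189.561 = 94.862 sabins.
Net gain per m^2: Δα = 0.85 − 0.11 = 0.74.
Panel area = 94.862 / 0.74 = 128.2 m^2.

128.2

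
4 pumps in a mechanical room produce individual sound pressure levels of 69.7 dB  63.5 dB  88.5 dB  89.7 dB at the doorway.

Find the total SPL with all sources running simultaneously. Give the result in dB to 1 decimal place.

92.2 dB

Σ 10^(Lᵢ/10) = 1.653e+09.
L_total = 10·log₁₀(1.653e+09) = 92.2 dB.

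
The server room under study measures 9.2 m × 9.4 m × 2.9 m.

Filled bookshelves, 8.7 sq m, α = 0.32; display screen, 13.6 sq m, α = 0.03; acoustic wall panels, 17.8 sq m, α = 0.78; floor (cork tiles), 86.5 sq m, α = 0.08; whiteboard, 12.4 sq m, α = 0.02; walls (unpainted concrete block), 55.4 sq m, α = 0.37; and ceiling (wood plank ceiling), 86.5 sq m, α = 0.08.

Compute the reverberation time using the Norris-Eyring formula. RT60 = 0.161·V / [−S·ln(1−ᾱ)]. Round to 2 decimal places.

0.71 seconds

S = Σ Sᵢ = 280.9 sq m.
Absorption A = 8.7×0.32 + 13.6×0.03 + 17.8×0.78 + 86.5×0.08 + 12.4×0.02 + 55.4×0.37 + 86.5×0.08 = 51.662 sabins.
Mean coefficient ᾱ = A/S = 0.1839.
Eyring denominator: −S ln(1−ᾱ) = 57.084.
V = 9.2 × 9.4 × 2.9 = 250.792 m³.
T = 0.161·V/[−S·ln(1−ᾱ)] = 0.161·250.792/57.084 = 0.71 s.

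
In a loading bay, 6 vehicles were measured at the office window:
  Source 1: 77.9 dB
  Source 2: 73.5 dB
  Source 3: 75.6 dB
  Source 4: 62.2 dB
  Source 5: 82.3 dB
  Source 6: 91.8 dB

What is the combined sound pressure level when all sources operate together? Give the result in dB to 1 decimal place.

Converting to relative power and adding: 10^(77.9/10) + 10^(73.5/10) + 10^(75.6/10) + 10^(62.2/10) + 10^(82.3/10) + 10^(91.8/10) = 1.805e+09.
Combined level = 10 log₁₀(1.805e+09) = 92.6 dB.

92.6 dB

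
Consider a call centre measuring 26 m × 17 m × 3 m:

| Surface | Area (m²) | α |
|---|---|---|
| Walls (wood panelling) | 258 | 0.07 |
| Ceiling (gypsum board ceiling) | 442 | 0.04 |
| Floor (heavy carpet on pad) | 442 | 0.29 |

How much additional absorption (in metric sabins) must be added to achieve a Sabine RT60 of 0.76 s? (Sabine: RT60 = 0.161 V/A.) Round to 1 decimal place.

117.0 sabins

Equivalent absorption area: A₁ = 258×0.07 + 442×0.04 + 442×0.29 = 163.920 m².
V = 1326 m³. Required absorption A₂ = 0.161 × 1326 / 0.76 = 280.903 sabins.
ΔA = A₂ − A₁ = 280.903 − 163.920 = 117.0 sabins.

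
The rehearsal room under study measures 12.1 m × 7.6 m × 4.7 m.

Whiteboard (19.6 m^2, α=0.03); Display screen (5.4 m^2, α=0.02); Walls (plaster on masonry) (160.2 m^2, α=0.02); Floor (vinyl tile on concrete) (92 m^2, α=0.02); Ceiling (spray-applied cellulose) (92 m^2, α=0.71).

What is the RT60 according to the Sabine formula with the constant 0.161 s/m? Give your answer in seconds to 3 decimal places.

0.979 s

Equivalent absorption area: A = 19.6*0.03 + 5.4*0.02 + 160.2*0.02 + 92*0.02 + 92*0.71 = 71.060 m^2.
Volume V = 12.1 × 7.6 × 4.7 = 432.212 m³.
Sabine: RT60 = 0.161 × 432.212 / 71.060 = 0.979 s.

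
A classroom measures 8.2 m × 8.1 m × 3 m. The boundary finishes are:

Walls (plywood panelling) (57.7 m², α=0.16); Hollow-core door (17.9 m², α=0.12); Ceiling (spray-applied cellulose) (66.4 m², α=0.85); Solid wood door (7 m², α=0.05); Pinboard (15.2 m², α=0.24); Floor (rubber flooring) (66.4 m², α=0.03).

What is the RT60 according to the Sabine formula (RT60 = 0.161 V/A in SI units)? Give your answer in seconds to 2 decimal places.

0.43 s

Summing Sᵢαᵢ: 9.232 + 2.148 + 56.440 + 0.350 + 3.648 + 1.992 → A = 73.810 sabins.
V = 8.2·8.1·3 = 199.26 m³.
T = 0.161 V/A = 0.161·199.26/73.810 = 0.43 s.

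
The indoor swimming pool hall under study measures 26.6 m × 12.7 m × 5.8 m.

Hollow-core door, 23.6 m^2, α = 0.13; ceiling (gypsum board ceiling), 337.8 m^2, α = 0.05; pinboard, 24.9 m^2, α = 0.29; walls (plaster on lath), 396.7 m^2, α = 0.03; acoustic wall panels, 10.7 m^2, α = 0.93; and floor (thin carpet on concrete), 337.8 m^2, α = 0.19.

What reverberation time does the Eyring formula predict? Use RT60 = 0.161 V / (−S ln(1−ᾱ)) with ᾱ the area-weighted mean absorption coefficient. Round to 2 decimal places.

2.64 sec

Total surface area S = 23.6 + 337.8 + 24.9 + 396.7 + 10.7 + 337.8 = 1131.5 m^2.
Σ(Sᵢαᵢ) = 23.6·0.13 + 337.8·0.05 + 24.9·0.29 + 396.7·0.03 + 10.7·0.93 + 337.8·0.19 = 113.213.
ᾱ = 113.213 / 1131.5 = 0.1001.
Eyring denominator: −S ln(1−ᾱ) = 119.341.
V = 26.6 × 12.7 × 5.8 = 1959.356 m³.
RT60 = 0.161 × 1959.356 / 119.341 = 2.64 s.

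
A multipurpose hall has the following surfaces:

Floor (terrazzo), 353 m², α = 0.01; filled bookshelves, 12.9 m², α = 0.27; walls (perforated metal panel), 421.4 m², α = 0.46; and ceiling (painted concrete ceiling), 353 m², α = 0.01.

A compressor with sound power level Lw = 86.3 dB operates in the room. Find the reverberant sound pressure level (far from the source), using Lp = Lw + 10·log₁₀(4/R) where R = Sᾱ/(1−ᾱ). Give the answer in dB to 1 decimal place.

68.4 dB

A = 204.387 sabins; S = 1140.3 m².
ᾱ = 0.1792, so room constant R = A/(1−ᾱ) = 249.010 m².
Lp = 86.3 + 10·log₁₀(4/249.010) = 86.3 + (-17.94) = 68.4 dB.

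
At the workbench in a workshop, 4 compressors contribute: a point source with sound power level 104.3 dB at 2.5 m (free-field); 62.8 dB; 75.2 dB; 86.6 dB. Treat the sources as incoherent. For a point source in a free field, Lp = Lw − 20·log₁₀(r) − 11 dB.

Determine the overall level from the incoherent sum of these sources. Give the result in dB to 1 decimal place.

89.2 dB

Source at 2.5 m: Lp = 104.3 − 20·log₁₀(2.5) − 11 = 85.3 dB.
Sum in the linear (power) domain: Σ 10^(Lᵢ/10) = 10^(85.3/10) + 10^(62.8/10) + 10^(75.2/10) + 10^(86.6/10) = 8.31e+08.
L_total = 10·log₁₀(8.31e+08) = 89.2 dB.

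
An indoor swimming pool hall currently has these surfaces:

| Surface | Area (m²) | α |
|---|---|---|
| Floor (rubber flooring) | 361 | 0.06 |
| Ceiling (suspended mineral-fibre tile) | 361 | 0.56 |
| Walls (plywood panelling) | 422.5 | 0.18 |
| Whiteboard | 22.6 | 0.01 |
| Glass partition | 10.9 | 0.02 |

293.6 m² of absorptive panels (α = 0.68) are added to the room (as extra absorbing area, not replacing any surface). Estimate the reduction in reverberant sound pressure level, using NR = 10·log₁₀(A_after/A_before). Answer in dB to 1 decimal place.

Equivalent absorption area: A_before = 361·0.06 + 361·0.56 + 422.5·0.18 + 22.6·0.01 + 10.9·0.02 = 300.314 m².
Treatment contributes 293.6·0.68 = 199.648 sabins.
A_after = 300.314 + 199.648 = 499.962 sabins.
Reduction = 10 log₁₀(A_after/A_before) = 10 log₁₀(1.6648) = 2.2 dB.

2.2 dB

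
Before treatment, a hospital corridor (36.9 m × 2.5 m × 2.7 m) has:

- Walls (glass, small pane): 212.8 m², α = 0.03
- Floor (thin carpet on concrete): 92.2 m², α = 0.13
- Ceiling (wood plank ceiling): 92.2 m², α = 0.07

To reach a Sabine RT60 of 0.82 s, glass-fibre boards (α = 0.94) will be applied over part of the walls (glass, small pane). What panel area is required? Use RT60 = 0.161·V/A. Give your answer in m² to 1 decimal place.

26.5

Summing Sᵢαᵢ: 6.384 + 11.986 + 6.454 → A₁ = 24.824 sabins.
V = 249.075 m³. Target absorption A₂ = 0.161 × 249.075 / 0.82 = 48.904 sabins.
Absorption to add: 48.904 − 24.824 = 24.080 sabins.
Net gain per m²: Δα = 0.94 − 0.03 = 0.91.
Area = ΔA/Δα = 24.080/0.91 = 26.5 m².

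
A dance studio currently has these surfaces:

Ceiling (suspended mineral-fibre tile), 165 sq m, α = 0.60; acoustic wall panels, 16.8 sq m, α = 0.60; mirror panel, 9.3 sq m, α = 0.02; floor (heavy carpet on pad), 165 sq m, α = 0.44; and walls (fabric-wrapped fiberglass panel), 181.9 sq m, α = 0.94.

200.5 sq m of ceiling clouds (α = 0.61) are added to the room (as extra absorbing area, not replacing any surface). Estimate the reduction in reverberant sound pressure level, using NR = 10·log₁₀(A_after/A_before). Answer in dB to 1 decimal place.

1.3 dB

A_before = Σ Sᵢαᵢ = 165×0.60 + 16.8×0.60 + 9.3×0.02 + 165×0.44 + 181.9×0.94 = 352.852 sabins.
Treatment contributes 200.5·0.61 = 122.305 sabins.
New total A_after = 475.157 sabins.
NR = 10·log₁₀(475.157/352.852) = 1.3 dB.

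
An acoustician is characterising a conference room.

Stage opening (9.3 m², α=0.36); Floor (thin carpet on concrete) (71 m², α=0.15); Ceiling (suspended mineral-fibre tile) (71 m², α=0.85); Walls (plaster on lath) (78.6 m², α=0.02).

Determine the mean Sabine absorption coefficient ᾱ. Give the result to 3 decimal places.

S = Σ Sᵢ = 9.3 + 71 + 71 + 78.6 = 229.9 m².
Σ(Sᵢαᵢ) = 9.3×0.36 + 71×0.15 + 71×0.85 + 78.6×0.02 = 75.920.
ᾱ = A/S = 0.330.

0.330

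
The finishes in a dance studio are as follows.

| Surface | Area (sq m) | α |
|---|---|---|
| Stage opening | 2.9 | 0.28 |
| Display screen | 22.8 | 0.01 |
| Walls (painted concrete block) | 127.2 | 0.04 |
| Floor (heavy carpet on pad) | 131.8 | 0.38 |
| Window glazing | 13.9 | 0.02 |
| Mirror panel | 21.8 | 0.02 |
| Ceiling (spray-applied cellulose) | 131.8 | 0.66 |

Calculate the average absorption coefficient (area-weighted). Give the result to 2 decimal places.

0.32

Total surface area S = 452.2 sq m.
Weighted sum Σ Sα = 143.914.
ᾱ = 143.914 / 452.2 = 0.32.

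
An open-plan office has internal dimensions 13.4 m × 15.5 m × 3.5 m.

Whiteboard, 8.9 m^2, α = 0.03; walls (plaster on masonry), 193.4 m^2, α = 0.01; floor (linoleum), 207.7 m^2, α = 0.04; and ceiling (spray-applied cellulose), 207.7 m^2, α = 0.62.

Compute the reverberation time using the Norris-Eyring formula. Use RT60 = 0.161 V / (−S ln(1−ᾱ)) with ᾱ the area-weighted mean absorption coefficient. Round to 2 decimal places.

0.74 seconds

S = Σ Sᵢ = 617.7 m^2.
Absorption A = 8.9·0.03 + 193.4·0.01 + 207.7·0.04 + 207.7·0.62 = 139.283 sabins.
ᾱ = 139.283 / 617.7 = 0.2255.
Eyring denominator: −S ln(1−ᾱ) = 157.846.
V = 13.4 × 15.5 × 3.5 = 726.95 m³.
RT60 = 0.161 × 726.95 / 157.846 = 0.74 s.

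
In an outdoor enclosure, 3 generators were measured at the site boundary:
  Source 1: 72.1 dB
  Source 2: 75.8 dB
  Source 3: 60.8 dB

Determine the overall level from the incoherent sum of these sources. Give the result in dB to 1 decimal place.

Converting to relative power and adding: 10^(72.1/10) + 10^(75.8/10) + 10^(60.8/10) = 5.544e+07.
Back to dB: 10·log₁₀ Σ = 77.4 dB.

77.4 dB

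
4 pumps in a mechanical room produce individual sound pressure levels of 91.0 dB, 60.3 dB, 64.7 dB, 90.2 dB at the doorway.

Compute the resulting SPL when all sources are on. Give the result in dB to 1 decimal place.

Sum in the linear (power) domain: Σ 10^(Lᵢ/10) = 10^(91.0/10) + 10^(60.3/10) + 10^(64.7/10) + 10^(90.2/10) = 2.31e+09.
Combined level = 10 log₁₀(2.31e+09) = 93.6 dB.

93.6 dB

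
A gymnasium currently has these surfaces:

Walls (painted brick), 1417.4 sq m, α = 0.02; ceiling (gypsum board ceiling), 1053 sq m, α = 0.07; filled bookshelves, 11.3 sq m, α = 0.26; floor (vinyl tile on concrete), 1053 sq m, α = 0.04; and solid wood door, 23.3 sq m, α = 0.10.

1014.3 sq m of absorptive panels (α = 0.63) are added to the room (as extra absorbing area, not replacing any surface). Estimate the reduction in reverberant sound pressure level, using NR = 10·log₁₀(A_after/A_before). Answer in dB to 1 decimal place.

A_before = Σ Sᵢαᵢ = 1417.4·0.02 + 1053·0.07 + 11.3·0.26 + 1053·0.04 + 23.3·0.10 = 149.446 sabins.
Treatment contributes 1014.3·0.63 = 639.009 sabins.
A_after = 149.446 + 639.009 = 788.455 sabins.
NR = 10·log₁₀(788.455/149.446) = 7.2 dB.

7.2 dB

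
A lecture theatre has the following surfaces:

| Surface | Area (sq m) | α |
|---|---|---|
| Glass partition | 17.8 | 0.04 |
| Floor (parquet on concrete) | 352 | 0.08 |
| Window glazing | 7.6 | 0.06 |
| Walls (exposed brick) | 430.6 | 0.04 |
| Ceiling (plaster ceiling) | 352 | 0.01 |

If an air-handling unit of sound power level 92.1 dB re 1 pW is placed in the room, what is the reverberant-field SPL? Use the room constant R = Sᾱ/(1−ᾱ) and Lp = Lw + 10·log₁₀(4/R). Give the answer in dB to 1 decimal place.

Σ(Sᵢαᵢ) = 17.8·0.04 + 352·0.08 + 7.6·0.06 + 430.6·0.04 + 352·0.01 = 50.072; total area S = 1160.0 sq m.
ᾱ = 0.0432, so room constant R = A/(1−ᾱ) = 52.333 sq m.
Lp = 92.1 + 10·log₁₀(4/52.333) = 92.1 + (-11.17) = 80.9 dB.

80.9 dB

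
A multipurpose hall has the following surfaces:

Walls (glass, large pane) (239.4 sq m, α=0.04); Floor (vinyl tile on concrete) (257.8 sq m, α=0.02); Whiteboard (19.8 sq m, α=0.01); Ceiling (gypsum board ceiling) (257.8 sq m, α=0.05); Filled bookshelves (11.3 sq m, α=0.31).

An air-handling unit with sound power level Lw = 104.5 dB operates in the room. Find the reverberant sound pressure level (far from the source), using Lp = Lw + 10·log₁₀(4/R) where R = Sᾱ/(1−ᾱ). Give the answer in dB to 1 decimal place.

Σ(Sᵢαᵢ) = 239.4·0.04 + 257.8·0.02 + 19.8·0.01 + 257.8·0.05 + 11.3·0.31 = 31.323; total area S = 786.1 sq m.
ᾱ = 31.323/786.1 = 0.0398; R = Sᾱ/(1−ᾱ) = 31.323/(1−0.0398) = 32.621 sq m.
Lp = Lw + 10 log₁₀(4/R) = 104.5 -9.11 = 95.4 dB.

95.4 dB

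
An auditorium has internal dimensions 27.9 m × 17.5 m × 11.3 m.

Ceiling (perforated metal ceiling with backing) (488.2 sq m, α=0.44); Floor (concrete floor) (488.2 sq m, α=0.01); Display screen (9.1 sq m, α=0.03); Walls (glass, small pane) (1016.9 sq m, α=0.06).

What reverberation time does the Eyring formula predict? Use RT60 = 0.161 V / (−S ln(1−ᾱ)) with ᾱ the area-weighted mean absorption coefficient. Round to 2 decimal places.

S = Σ Sᵢ = 2002.4 sq m.
Σ(Sᵢαᵢ) = 488.2·0.44 + 488.2·0.01 + 9.1·0.03 + 1016.9·0.06 = 280.977.
Mean coefficient ᾱ = A/S = 0.1403.
Eyring denominator: −S ln(1−ᾱ) = 302.706.
V = 27.9 × 17.5 × 11.3 = 5517.225 m³.
RT60 = 0.161 × 5517.225 / 302.706 = 2.93 s.

2.93 seconds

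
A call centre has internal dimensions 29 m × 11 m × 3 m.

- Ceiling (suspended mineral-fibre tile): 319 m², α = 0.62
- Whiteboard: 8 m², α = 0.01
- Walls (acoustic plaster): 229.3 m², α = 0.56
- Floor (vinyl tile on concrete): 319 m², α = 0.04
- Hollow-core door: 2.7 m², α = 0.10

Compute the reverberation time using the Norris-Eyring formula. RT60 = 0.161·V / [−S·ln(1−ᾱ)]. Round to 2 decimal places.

0.36 s

Total surface area S = 319 + 8 + 229.3 + 319 + 2.7 = 878.0 m².
Absorption A = 319×0.62 + 8×0.01 + 229.3×0.56 + 319×0.04 + 2.7×0.10 = 339.298 sabins.
ᾱ = 339.298 / 878.0 = 0.3864.
−S·ln(1−ᾱ) = −878.0 × ln(1 − 0.3864) = 428.826.
V = 29 × 11 × 3 = 957 m³.
T = 0.161·V/[−S·ln(1−ᾱ)] = 0.161·957/428.826 = 0.36 s.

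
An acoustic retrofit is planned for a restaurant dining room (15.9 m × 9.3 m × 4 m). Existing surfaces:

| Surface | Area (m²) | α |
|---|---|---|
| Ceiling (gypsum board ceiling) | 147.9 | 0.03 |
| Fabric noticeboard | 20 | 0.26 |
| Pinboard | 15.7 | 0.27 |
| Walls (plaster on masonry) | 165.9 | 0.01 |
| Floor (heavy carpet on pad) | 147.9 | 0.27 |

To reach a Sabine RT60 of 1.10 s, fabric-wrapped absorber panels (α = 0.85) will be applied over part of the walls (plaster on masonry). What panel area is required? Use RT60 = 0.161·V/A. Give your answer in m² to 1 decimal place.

Total absorption A₁ = 147.9*0.03 + 20*0.26 + 15.7*0.27 + 165.9*0.01 + 147.9*0.27
  = 4.437 + 5.200 + 4.239 + 1.659 + 39.933 = 55.468 m² sabins.
V = 591.48 m³. Target absorption A₂ = 0.161 × 591.48 / 1.10 = 86.571 sabins.
Absorption to add: 86.571 − 55.468 = 31.103 sabins.
Each m² of panel replacing the walls (plaster on masonry) adds (0.85 − 0.01) = 0.84 sabins.
Area = ΔA/Δα = 31.103/0.84 = 37.0 m².

37.0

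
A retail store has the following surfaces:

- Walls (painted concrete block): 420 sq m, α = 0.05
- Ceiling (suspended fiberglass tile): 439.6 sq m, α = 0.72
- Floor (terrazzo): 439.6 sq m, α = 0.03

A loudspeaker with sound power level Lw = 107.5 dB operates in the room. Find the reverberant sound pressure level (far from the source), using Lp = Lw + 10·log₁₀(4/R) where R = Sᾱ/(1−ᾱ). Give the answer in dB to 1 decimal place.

A = 350.700 sabins; S = 1299.2 sq m.
ᾱ = 0.2699, so room constant R = A/(1−ᾱ) = 480.345 sq m.
Lp = Lw + 10 log₁₀(4/R) = 107.5 -20.79 = 86.7 dB.

86.7 dB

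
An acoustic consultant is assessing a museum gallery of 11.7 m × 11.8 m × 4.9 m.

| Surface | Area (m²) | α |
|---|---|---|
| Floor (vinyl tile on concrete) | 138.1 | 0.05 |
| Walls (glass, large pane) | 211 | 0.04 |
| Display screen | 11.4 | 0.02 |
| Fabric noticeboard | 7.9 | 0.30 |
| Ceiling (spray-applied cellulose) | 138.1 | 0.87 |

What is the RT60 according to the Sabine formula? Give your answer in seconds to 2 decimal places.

0.79 seconds

Total absorption A = 138.1*0.05 + 211*0.04 + 11.4*0.02 + 7.9*0.30 + 138.1*0.87
  = 6.905 + 8.440 + 0.228 + 2.370 + 120.147 = 138.090 m² sabins.
Room volume: 676.494 m³.
T = 0.161 V/A = 0.161·676.494/138.090 = 0.79 s.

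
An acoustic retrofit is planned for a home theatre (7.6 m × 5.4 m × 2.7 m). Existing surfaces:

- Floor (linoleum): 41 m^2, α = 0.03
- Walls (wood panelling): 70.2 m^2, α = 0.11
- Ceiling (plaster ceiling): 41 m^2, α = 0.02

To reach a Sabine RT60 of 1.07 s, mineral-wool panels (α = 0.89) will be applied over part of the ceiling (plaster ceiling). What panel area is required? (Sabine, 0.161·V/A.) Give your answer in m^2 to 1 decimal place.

7.9

A₁ = Σ Sᵢαᵢ = 41×0.03 + 70.2×0.11 + 41×0.02 = 9.772 sabins.
Required A₂ = 0.161·110.808/1.07 = 16.673 sabins.
Absorption to add: 16.673 − 9.772 = 6.901 sabins.
Net gain per m^2: Δα = 0.89 − 0.02 = 0.87.
Panel area = 6.901 / 0.87 = 7.9 m^2.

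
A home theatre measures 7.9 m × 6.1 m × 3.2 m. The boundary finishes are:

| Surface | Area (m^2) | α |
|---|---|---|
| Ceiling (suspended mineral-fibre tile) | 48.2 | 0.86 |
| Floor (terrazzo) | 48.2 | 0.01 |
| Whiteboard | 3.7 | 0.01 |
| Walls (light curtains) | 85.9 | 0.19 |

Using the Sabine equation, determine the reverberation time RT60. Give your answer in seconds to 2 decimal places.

Total absorption A = 48.2×0.86 + 48.2×0.01 + 3.7×0.01 + 85.9×0.19
  = 41.452 + 0.482 + 0.037 + 16.321 = 58.292 m^2 sabins.
Room volume: 154.208 m³.
RT60 = 0.161 · V / A = 0.161 × 154.208 / 58.292 = 0.43 s.

0.43 sec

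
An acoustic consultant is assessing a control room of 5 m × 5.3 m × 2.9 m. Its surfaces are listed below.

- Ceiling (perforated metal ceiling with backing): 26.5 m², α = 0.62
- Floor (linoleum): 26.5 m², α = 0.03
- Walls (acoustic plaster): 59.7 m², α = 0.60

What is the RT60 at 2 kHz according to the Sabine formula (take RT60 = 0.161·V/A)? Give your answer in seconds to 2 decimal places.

Summing Sᵢαᵢ: 16.430 + 0.795 + 35.820 → A = 53.045 sabins.
Room volume: 76.85 m³.
T = 0.161 V/A = 0.161·76.85/53.045 = 0.23 s.

0.23 sec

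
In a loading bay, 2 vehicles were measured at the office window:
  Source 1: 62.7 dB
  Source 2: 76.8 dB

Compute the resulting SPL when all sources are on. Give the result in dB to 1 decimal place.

77.0 dB

Σ 10^(Lᵢ/10) = 4.973e+07.
Back to dB: 10·log₁₀ Σ = 77.0 dB.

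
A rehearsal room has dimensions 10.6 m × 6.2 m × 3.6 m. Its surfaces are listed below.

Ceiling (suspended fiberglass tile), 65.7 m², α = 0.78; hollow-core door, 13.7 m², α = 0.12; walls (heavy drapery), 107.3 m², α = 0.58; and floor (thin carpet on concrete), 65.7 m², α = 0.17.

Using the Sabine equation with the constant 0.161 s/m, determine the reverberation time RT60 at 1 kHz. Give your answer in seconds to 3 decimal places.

Total absorption A = 65.7×0.78 + 13.7×0.12 + 107.3×0.58 + 65.7×0.17
  = 51.246 + 1.644 + 62.234 + 11.169 = 126.293 m² sabins.
Volume V = 10.6 × 6.2 × 3.6 = 236.592 m³.
T = 0.161 V/A = 0.161·236.592/126.293 = 0.302 s.

0.302 s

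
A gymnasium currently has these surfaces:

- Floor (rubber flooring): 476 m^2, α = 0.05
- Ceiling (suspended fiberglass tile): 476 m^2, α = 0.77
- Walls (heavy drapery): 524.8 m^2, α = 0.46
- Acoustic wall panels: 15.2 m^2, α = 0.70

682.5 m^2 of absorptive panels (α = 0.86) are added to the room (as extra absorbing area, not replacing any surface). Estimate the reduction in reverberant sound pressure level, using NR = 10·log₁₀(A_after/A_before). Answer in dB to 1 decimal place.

2.8 dB

Total absorption A_before = 476*0.05 + 476*0.77 + 524.8*0.46 + 15.2*0.70
  = 23.800 + 366.520 + 241.408 + 10.640 = 642.368 m^2 sabins.
Treatment contributes 682.5·0.86 = 586.950 sabins.
New total A_after = 1229.318 sabins.
NR = 10·log₁₀(1229.318/642.368) = 2.8 dB.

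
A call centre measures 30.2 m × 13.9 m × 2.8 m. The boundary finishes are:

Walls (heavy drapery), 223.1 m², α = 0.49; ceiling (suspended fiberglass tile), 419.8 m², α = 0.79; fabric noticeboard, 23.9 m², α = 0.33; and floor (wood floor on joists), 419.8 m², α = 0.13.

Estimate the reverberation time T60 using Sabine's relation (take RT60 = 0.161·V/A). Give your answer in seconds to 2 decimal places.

0.38 s

Total absorption A = 223.1*0.49 + 419.8*0.79 + 23.9*0.33 + 419.8*0.13
  = 109.319 + 331.642 + 7.887 + 54.574 = 503.422 m² sabins.
Room volume: 1175.384 m³.
T = 0.161 V/A = 0.161·1175.384/503.422 = 0.38 s.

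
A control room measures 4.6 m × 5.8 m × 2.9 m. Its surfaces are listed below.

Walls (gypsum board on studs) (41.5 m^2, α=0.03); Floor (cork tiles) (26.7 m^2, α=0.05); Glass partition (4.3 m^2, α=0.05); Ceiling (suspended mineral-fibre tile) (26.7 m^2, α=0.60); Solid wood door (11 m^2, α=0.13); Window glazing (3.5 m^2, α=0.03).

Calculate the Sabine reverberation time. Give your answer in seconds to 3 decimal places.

0.612 s

Summing Sᵢαᵢ: 1.245 + 1.335 + 0.215 + 16.020 + 1.430 + 0.105 → A = 20.350 sabins.
Volume V = 4.6 × 5.8 × 2.9 = 77.372 m³.
Sabine: RT60 = 0.161 × 77.372 / 20.350 = 0.612 s.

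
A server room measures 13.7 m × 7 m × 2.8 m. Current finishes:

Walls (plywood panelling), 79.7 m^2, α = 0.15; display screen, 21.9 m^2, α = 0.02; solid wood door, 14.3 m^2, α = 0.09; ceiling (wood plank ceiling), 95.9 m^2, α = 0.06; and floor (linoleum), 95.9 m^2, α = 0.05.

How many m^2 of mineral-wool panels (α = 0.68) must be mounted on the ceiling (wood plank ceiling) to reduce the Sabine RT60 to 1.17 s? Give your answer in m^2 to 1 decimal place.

Equivalent absorption area: A₁ = 79.7*0.15 + 21.9*0.02 + 14.3*0.09 + 95.9*0.06 + 95.9*0.05 = 24.229 m^2.
V = 268.52 m³. Target absorption A₂ = 0.161 × 268.52 / 1.17 = 36.950 sabins.
ΔA needed = 36.950 − 24.229 = 12.721 sabins.
Each m^2 of panel replacing the ceiling (wood plank ceiling) adds (0.68 − 0.06) = 0.62 sabins.
Panel area = 12.721 / 0.62 = 20.5 m^2.

20.5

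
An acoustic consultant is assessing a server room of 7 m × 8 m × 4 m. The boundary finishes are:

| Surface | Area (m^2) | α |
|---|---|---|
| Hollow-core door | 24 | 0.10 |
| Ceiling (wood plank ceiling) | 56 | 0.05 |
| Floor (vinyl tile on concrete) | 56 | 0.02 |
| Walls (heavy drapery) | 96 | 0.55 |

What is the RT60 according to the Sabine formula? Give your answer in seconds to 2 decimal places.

Summing Sᵢαᵢ: 2.400 + 2.800 + 1.120 + 52.800 → A = 59.120 sabins.
Volume V = 7 × 8 × 4 = 224 m³.
RT60 = 0.161 · V / A = 0.161 × 224 / 59.120 = 0.61 s.

0.61 sec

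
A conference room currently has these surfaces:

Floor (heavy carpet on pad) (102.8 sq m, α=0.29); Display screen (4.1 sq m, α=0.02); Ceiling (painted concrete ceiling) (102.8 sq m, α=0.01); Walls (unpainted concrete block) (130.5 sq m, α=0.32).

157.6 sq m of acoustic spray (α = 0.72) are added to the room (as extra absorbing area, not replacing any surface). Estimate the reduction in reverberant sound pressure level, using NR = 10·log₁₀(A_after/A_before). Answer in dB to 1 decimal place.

4.1 dB

A_before = Σ Sᵢαᵢ = 102.8×0.29 + 4.1×0.02 + 102.8×0.01 + 130.5×0.32 = 72.682 sabins.
Added absorption = 157.6 × 0.72 = 113.472 sabins.
New total A_after = 186.154 sabins.
Reduction = 10 log₁₀(A_after/A_before) = 10 log₁₀(2.5612) = 4.1 dB.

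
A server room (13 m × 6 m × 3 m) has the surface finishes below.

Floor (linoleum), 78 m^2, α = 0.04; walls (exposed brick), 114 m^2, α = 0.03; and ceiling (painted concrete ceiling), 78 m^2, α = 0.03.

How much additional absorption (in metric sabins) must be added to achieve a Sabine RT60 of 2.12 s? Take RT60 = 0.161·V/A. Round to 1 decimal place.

Equivalent absorption area: A₁ = 78·0.04 + 114·0.03 + 78·0.03 = 8.880 m^2.
For T = 2.12 s, need A₂ = 0.161·V/T = 0.161·234/2.12 = 17.771 sabins.
Shortfall: 17.771 − 8.880 = 8.9 sabins.

8.9 sabins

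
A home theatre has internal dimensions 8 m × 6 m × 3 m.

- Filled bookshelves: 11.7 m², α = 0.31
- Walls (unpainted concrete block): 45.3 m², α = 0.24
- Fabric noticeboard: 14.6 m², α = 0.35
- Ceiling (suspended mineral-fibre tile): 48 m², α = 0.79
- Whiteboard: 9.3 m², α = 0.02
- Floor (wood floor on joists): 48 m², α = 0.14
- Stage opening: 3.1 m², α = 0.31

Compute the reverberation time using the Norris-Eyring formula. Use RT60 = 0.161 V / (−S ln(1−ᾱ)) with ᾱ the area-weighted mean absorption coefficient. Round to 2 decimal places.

S = Σ Sᵢ = 180.0 m².
Absorption A = 11.7·0.31 + 45.3·0.24 + 14.6·0.35 + 48·0.79 + 9.3·0.02 + 48·0.14 + 3.1·0.31 = 65.396 sabins.
Mean coefficient ᾱ = A/S = 0.3633.
Eyring denominator: −S ln(1−ᾱ) = 81.262.
V = 8 × 6 × 3 = 144 m³.
RT60 = 0.161 × 144 / 81.262 = 0.29 s.

0.29 seconds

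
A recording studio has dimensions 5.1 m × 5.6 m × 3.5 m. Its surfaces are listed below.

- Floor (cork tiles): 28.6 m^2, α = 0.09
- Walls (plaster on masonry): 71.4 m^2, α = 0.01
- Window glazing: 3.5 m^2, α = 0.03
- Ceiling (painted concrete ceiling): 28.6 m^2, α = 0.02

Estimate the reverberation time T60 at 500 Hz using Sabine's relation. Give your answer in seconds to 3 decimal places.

Summing Sᵢαᵢ: 2.574 + 0.714 + 0.105 + 0.572 → A = 3.965 sabins.
V = 5.1·5.6·3.5 = 99.96 m³.
Sabine: RT60 = 0.161 × 99.96 / 3.965 = 4.059 s.

4.059 s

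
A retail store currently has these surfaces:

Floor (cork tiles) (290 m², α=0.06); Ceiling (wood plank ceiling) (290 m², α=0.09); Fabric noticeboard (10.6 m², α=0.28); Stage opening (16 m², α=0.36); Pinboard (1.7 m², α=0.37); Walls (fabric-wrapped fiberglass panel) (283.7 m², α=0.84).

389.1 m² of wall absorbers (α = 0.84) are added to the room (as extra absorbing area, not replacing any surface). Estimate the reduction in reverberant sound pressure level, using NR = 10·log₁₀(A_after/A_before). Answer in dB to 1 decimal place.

3.3 dB

A_before = Σ Sᵢαᵢ = 290·0.06 + 290·0.09 + 10.6·0.28 + 16·0.36 + 1.7·0.37 + 283.7·0.84 = 291.165 sabins.
Added absorption = 389.1 × 0.84 = 326.844 sabins.
A_after = 291.165 + 326.844 = 618.009 sabins.
Reduction = 10 log₁₀(A_after/A_before) = 10 log₁₀(2.1225) = 3.3 dB.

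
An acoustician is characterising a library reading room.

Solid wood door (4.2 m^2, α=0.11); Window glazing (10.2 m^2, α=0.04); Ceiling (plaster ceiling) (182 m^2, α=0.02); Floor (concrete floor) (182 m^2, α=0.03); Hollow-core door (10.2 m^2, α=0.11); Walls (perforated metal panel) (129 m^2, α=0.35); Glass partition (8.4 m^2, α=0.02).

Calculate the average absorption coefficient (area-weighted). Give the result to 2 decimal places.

Total surface area S = 526.0 m^2.
A = 4.2×0.11 + 10.2×0.04 + 182×0.02 + 182×0.03 + 10.2×0.11 + 129×0.35 + 8.4×0.02 = 56.410 sabins.
ᾱ = 56.410 / 526.0 = 0.11.

0.11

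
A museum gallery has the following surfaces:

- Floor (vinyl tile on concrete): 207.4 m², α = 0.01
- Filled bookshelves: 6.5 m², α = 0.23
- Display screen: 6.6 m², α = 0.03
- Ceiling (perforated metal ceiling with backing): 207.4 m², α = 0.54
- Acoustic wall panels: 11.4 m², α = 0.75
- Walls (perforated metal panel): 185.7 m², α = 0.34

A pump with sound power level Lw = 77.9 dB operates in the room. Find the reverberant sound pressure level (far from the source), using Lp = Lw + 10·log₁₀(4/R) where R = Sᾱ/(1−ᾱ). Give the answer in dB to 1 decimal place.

59.6 dB

A = 187.451 sabins; S = 625.0 m².
ᾱ = 187.451/625.0 = 0.2999; R = Sᾱ/(1−ᾱ) = 187.451/(1−0.2999) = 267.749 m².
Lp = 77.9 + 10·log₁₀(4/267.749) = 77.9 + (-18.26) = 59.6 dB.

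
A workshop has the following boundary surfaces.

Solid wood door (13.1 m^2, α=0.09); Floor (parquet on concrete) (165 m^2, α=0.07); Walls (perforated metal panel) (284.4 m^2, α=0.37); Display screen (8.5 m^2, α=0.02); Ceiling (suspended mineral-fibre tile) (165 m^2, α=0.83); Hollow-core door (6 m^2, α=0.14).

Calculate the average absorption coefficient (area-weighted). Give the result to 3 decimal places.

Total surface area S = 642.0 m^2.
A = 13.1×0.09 + 165×0.07 + 284.4×0.37 + 8.5×0.02 + 165×0.83 + 6×0.14 = 255.917 sabins.
ᾱ = A/S = 0.399.

0.399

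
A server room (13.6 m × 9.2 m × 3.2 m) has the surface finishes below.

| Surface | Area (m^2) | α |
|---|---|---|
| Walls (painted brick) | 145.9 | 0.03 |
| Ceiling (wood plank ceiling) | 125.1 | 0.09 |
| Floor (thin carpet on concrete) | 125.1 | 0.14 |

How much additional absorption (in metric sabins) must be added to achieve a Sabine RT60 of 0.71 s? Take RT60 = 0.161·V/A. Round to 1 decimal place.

57.6 sabins

Summing Sᵢαᵢ: 4.377 + 11.259 + 17.514 → A₁ = 33.150 sabins.
V = 400.384 m³. Required absorption A₂ = 0.161 × 400.384 / 0.71 = 90.791 sabins.
Shortfall: 90.791 − 33.150 = 57.6 sabins.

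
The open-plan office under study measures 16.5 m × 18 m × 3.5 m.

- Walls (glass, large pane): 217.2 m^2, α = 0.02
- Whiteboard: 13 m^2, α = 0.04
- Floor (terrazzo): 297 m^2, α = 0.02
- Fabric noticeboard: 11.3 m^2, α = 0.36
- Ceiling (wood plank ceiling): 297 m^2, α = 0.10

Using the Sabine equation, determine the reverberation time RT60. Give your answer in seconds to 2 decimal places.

Equivalent absorption area: A = 217.2*0.02 + 13*0.04 + 297*0.02 + 11.3*0.36 + 297*0.10 = 44.572 m^2.
Volume V = 16.5 × 18 × 3.5 = 1039.5 m³.
T = 0.161 V/A = 0.161·1039.5/44.572 = 3.75 s.

3.75 sec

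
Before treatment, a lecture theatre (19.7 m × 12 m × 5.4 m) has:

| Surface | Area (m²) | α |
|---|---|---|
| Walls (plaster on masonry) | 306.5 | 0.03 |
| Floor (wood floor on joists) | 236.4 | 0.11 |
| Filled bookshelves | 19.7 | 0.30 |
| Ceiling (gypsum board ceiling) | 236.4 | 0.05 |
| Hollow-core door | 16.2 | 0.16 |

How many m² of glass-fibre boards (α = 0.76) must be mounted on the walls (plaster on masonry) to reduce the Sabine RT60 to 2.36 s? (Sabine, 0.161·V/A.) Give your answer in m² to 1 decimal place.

A₁ = Σ Sᵢαᵢ = 306.5·0.03 + 236.4·0.11 + 19.7·0.30 + 236.4·0.05 + 16.2·0.16 = 55.521 sabins.
Required A₂ = 0.161·1276.56/2.36 = 87.087 sabins.
Absorption to add: 87.087 − 55.521 = 31.566 sabins.
Net gain per m²: Δα = 0.76 − 0.03 = 0.73.
Area = ΔA/Δα = 31.566/0.73 = 43.2 m².

43.2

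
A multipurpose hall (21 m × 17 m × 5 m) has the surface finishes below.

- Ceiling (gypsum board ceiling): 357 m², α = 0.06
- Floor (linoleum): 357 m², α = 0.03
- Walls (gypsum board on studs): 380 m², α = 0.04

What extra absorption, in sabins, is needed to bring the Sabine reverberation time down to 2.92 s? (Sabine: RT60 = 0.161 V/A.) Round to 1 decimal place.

Summing Sᵢαᵢ: 21.420 + 10.710 + 15.200 → A₁ = 47.330 sabins.
Target A₂ = 0.161·1785/2.92 = 98.420 sabins (V = 1785 m³).
Additional absorption ΔA = 98.420 − 47.330 = 51.1 sabins.

51.1 sabins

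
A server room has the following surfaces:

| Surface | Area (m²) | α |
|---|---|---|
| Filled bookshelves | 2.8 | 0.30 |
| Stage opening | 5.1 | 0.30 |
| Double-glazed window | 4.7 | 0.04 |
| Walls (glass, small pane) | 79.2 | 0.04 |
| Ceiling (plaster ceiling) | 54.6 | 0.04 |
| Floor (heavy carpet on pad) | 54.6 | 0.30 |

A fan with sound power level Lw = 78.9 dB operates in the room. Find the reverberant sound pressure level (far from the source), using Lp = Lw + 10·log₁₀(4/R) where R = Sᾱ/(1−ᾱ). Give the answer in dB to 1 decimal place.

A = 24.290 sabins; S = 201.0 m².
ᾱ = 0.1208, so room constant R = A/(1−ᾱ) = 27.627 m².
Lp = Lw + 10 log₁₀(4/R) = 78.9 -8.39 = 70.5 dB.

70.5 dB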